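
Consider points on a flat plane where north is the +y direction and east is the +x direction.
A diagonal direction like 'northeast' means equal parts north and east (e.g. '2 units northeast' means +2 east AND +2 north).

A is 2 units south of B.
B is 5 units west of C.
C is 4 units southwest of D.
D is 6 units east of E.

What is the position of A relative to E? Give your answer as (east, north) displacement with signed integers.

Place E at the origin (east=0, north=0).
  D is 6 units east of E: delta (east=+6, north=+0); D at (east=6, north=0).
  C is 4 units southwest of D: delta (east=-4, north=-4); C at (east=2, north=-4).
  B is 5 units west of C: delta (east=-5, north=+0); B at (east=-3, north=-4).
  A is 2 units south of B: delta (east=+0, north=-2); A at (east=-3, north=-6).
Therefore A relative to E: (east=-3, north=-6).

Answer: A is at (east=-3, north=-6) relative to E.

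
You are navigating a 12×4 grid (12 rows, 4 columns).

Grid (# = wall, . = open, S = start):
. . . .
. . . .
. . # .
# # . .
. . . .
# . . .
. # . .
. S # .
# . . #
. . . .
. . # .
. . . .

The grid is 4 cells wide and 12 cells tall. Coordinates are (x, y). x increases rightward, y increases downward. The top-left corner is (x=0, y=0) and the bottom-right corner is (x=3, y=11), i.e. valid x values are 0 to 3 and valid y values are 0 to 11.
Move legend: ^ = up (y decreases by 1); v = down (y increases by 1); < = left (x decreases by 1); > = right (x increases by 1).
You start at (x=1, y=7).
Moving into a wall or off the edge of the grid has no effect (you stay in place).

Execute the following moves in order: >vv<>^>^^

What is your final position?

Start: (x=1, y=7)
  > (right): blocked, stay at (x=1, y=7)
  v (down): (x=1, y=7) -> (x=1, y=8)
  v (down): (x=1, y=8) -> (x=1, y=9)
  < (left): (x=1, y=9) -> (x=0, y=9)
  > (right): (x=0, y=9) -> (x=1, y=9)
  ^ (up): (x=1, y=9) -> (x=1, y=8)
  > (right): (x=1, y=8) -> (x=2, y=8)
  ^ (up): blocked, stay at (x=2, y=8)
  ^ (up): blocked, stay at (x=2, y=8)
Final: (x=2, y=8)

Answer: Final position: (x=2, y=8)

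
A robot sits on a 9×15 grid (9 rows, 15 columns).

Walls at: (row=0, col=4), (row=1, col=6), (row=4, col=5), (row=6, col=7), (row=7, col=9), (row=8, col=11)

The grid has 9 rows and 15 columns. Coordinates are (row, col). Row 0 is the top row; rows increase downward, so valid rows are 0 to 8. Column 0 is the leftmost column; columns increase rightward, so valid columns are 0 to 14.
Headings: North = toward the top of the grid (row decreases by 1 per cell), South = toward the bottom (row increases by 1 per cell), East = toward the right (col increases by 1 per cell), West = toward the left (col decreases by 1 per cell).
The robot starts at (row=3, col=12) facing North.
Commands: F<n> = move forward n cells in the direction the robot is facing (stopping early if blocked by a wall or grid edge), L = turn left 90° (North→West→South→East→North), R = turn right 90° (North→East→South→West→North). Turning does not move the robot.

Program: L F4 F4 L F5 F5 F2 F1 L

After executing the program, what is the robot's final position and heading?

Start: (row=3, col=12), facing North
  L: turn left, now facing West
  F4: move forward 4, now at (row=3, col=8)
  F4: move forward 4, now at (row=3, col=4)
  L: turn left, now facing South
  F5: move forward 5, now at (row=8, col=4)
  F5: move forward 0/5 (blocked), now at (row=8, col=4)
  F2: move forward 0/2 (blocked), now at (row=8, col=4)
  F1: move forward 0/1 (blocked), now at (row=8, col=4)
  L: turn left, now facing East
Final: (row=8, col=4), facing East

Answer: Final position: (row=8, col=4), facing East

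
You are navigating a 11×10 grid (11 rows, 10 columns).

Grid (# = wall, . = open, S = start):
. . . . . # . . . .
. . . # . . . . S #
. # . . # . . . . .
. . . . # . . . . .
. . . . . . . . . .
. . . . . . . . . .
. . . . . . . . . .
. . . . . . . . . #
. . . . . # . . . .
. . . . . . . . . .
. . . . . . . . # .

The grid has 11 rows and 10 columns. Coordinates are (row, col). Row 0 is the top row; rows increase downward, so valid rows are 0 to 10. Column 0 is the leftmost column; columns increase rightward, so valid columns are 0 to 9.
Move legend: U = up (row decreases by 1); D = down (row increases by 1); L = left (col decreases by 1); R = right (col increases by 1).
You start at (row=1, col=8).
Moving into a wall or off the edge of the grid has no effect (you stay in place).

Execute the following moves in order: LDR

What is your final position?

Answer: Final position: (row=2, col=8)

Derivation:
Start: (row=1, col=8)
  L (left): (row=1, col=8) -> (row=1, col=7)
  D (down): (row=1, col=7) -> (row=2, col=7)
  R (right): (row=2, col=7) -> (row=2, col=8)
Final: (row=2, col=8)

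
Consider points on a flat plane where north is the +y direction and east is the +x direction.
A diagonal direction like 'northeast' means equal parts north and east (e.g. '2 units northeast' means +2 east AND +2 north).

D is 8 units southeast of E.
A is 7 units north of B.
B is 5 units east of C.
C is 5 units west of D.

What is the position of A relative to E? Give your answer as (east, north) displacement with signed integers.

Place E at the origin (east=0, north=0).
  D is 8 units southeast of E: delta (east=+8, north=-8); D at (east=8, north=-8).
  C is 5 units west of D: delta (east=-5, north=+0); C at (east=3, north=-8).
  B is 5 units east of C: delta (east=+5, north=+0); B at (east=8, north=-8).
  A is 7 units north of B: delta (east=+0, north=+7); A at (east=8, north=-1).
Therefore A relative to E: (east=8, north=-1).

Answer: A is at (east=8, north=-1) relative to E.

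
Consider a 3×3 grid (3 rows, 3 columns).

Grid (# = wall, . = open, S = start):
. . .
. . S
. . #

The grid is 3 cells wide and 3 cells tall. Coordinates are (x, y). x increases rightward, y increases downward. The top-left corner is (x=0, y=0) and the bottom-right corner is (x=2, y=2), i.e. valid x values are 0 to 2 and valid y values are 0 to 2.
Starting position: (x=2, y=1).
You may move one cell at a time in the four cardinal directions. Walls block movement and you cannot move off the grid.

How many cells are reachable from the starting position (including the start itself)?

Answer: Reachable cells: 8

Derivation:
BFS flood-fill from (x=2, y=1):
  Distance 0: (x=2, y=1)
  Distance 1: (x=2, y=0), (x=1, y=1)
  Distance 2: (x=1, y=0), (x=0, y=1), (x=1, y=2)
  Distance 3: (x=0, y=0), (x=0, y=2)
Total reachable: 8 (grid has 8 open cells total)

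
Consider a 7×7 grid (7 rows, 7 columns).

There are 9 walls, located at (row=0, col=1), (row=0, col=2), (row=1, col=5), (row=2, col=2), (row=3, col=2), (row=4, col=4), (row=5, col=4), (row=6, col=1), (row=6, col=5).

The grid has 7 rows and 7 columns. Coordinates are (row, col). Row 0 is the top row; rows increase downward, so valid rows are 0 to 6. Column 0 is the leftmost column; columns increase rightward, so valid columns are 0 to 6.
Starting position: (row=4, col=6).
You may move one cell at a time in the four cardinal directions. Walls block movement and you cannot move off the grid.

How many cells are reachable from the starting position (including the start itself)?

BFS flood-fill from (row=4, col=6):
  Distance 0: (row=4, col=6)
  Distance 1: (row=3, col=6), (row=4, col=5), (row=5, col=6)
  Distance 2: (row=2, col=6), (row=3, col=5), (row=5, col=5), (row=6, col=6)
  Distance 3: (row=1, col=6), (row=2, col=5), (row=3, col=4)
  Distance 4: (row=0, col=6), (row=2, col=4), (row=3, col=3)
  Distance 5: (row=0, col=5), (row=1, col=4), (row=2, col=3), (row=4, col=3)
  Distance 6: (row=0, col=4), (row=1, col=3), (row=4, col=2), (row=5, col=3)
  Distance 7: (row=0, col=3), (row=1, col=2), (row=4, col=1), (row=5, col=2), (row=6, col=3)
  Distance 8: (row=1, col=1), (row=3, col=1), (row=4, col=0), (row=5, col=1), (row=6, col=2), (row=6, col=4)
  Distance 9: (row=1, col=0), (row=2, col=1), (row=3, col=0), (row=5, col=0)
  Distance 10: (row=0, col=0), (row=2, col=0), (row=6, col=0)
Total reachable: 40 (grid has 40 open cells total)

Answer: Reachable cells: 40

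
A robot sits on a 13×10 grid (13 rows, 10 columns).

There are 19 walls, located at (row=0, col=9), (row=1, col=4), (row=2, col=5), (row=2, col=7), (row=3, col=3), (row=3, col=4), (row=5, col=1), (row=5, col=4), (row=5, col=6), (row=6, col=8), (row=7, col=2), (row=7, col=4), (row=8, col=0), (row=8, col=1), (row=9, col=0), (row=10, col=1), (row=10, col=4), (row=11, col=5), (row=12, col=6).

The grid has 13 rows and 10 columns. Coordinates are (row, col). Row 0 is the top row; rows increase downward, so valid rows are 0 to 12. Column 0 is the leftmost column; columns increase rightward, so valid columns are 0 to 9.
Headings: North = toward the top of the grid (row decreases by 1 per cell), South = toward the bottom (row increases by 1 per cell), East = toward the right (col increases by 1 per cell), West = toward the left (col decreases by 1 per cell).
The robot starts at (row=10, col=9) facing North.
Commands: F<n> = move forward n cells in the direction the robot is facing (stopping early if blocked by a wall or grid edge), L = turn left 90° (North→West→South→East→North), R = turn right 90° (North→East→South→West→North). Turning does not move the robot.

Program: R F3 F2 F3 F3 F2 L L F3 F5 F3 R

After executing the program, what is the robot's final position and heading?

Answer: Final position: (row=10, col=5), facing North

Derivation:
Start: (row=10, col=9), facing North
  R: turn right, now facing East
  F3: move forward 0/3 (blocked), now at (row=10, col=9)
  F2: move forward 0/2 (blocked), now at (row=10, col=9)
  F3: move forward 0/3 (blocked), now at (row=10, col=9)
  F3: move forward 0/3 (blocked), now at (row=10, col=9)
  F2: move forward 0/2 (blocked), now at (row=10, col=9)
  L: turn left, now facing North
  L: turn left, now facing West
  F3: move forward 3, now at (row=10, col=6)
  F5: move forward 1/5 (blocked), now at (row=10, col=5)
  F3: move forward 0/3 (blocked), now at (row=10, col=5)
  R: turn right, now facing North
Final: (row=10, col=5), facing North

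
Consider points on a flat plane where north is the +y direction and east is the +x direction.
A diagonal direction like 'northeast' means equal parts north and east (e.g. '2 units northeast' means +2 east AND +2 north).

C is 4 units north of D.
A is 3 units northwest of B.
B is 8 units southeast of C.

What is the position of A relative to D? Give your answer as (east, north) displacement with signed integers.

Answer: A is at (east=5, north=-1) relative to D.

Derivation:
Place D at the origin (east=0, north=0).
  C is 4 units north of D: delta (east=+0, north=+4); C at (east=0, north=4).
  B is 8 units southeast of C: delta (east=+8, north=-8); B at (east=8, north=-4).
  A is 3 units northwest of B: delta (east=-3, north=+3); A at (east=5, north=-1).
Therefore A relative to D: (east=5, north=-1).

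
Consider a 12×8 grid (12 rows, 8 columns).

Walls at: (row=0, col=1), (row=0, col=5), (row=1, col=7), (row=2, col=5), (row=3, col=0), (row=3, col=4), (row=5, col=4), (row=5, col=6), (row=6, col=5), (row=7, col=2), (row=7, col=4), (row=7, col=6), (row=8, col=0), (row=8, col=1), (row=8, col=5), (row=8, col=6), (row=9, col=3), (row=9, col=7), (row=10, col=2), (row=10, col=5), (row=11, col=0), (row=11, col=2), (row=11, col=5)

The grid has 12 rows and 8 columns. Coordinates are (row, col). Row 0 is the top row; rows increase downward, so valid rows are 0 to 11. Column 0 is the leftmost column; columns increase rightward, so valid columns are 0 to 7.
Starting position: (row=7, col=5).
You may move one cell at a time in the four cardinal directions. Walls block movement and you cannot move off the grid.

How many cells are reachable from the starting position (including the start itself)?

Answer: Reachable cells: 1

Derivation:
BFS flood-fill from (row=7, col=5):
  Distance 0: (row=7, col=5)
Total reachable: 1 (grid has 73 open cells total)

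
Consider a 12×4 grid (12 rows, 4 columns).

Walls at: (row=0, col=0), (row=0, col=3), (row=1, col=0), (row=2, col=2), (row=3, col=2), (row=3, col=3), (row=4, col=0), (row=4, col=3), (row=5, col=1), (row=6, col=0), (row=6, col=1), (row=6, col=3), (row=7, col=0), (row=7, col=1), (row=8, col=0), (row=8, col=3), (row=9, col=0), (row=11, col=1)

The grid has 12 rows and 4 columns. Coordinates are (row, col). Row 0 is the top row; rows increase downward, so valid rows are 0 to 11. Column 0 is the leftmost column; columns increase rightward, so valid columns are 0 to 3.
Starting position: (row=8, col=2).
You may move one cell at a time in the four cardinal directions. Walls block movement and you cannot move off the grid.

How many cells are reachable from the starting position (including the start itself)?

BFS flood-fill from (row=8, col=2):
  Distance 0: (row=8, col=2)
  Distance 1: (row=7, col=2), (row=8, col=1), (row=9, col=2)
  Distance 2: (row=6, col=2), (row=7, col=3), (row=9, col=1), (row=9, col=3), (row=10, col=2)
  Distance 3: (row=5, col=2), (row=10, col=1), (row=10, col=3), (row=11, col=2)
  Distance 4: (row=4, col=2), (row=5, col=3), (row=10, col=0), (row=11, col=3)
  Distance 5: (row=4, col=1), (row=11, col=0)
  Distance 6: (row=3, col=1)
  Distance 7: (row=2, col=1), (row=3, col=0)
  Distance 8: (row=1, col=1), (row=2, col=0)
  Distance 9: (row=0, col=1), (row=1, col=2)
  Distance 10: (row=0, col=2), (row=1, col=3)
  Distance 11: (row=2, col=3)
Total reachable: 29 (grid has 30 open cells total)

Answer: Reachable cells: 29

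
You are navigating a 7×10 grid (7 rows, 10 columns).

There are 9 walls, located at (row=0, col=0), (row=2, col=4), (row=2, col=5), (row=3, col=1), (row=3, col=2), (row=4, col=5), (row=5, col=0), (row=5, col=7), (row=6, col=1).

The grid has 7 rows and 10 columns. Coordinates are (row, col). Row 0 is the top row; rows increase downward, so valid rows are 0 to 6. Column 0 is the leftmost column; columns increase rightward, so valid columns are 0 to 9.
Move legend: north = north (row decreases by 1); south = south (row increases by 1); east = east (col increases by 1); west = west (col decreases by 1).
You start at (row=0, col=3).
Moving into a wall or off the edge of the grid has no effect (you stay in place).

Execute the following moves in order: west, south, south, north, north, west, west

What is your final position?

Answer: Final position: (row=0, col=1)

Derivation:
Start: (row=0, col=3)
  west (west): (row=0, col=3) -> (row=0, col=2)
  south (south): (row=0, col=2) -> (row=1, col=2)
  south (south): (row=1, col=2) -> (row=2, col=2)
  north (north): (row=2, col=2) -> (row=1, col=2)
  north (north): (row=1, col=2) -> (row=0, col=2)
  west (west): (row=0, col=2) -> (row=0, col=1)
  west (west): blocked, stay at (row=0, col=1)
Final: (row=0, col=1)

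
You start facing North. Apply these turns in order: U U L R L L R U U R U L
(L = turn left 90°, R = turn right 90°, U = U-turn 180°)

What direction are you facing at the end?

Answer: Final heading: East

Derivation:
Start: North
  U (U-turn (180°)) -> South
  U (U-turn (180°)) -> North
  L (left (90° counter-clockwise)) -> West
  R (right (90° clockwise)) -> North
  L (left (90° counter-clockwise)) -> West
  L (left (90° counter-clockwise)) -> South
  R (right (90° clockwise)) -> West
  U (U-turn (180°)) -> East
  U (U-turn (180°)) -> West
  R (right (90° clockwise)) -> North
  U (U-turn (180°)) -> South
  L (left (90° counter-clockwise)) -> East
Final: East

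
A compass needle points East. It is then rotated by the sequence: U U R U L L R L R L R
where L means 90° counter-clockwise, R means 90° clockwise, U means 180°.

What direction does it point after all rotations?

Start: East
  U (U-turn (180°)) -> West
  U (U-turn (180°)) -> East
  R (right (90° clockwise)) -> South
  U (U-turn (180°)) -> North
  L (left (90° counter-clockwise)) -> West
  L (left (90° counter-clockwise)) -> South
  R (right (90° clockwise)) -> West
  L (left (90° counter-clockwise)) -> South
  R (right (90° clockwise)) -> West
  L (left (90° counter-clockwise)) -> South
  R (right (90° clockwise)) -> West
Final: West

Answer: Final heading: West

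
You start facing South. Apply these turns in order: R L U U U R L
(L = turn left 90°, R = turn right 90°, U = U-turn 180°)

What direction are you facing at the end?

Start: South
  R (right (90° clockwise)) -> West
  L (left (90° counter-clockwise)) -> South
  U (U-turn (180°)) -> North
  U (U-turn (180°)) -> South
  U (U-turn (180°)) -> North
  R (right (90° clockwise)) -> East
  L (left (90° counter-clockwise)) -> North
Final: North

Answer: Final heading: North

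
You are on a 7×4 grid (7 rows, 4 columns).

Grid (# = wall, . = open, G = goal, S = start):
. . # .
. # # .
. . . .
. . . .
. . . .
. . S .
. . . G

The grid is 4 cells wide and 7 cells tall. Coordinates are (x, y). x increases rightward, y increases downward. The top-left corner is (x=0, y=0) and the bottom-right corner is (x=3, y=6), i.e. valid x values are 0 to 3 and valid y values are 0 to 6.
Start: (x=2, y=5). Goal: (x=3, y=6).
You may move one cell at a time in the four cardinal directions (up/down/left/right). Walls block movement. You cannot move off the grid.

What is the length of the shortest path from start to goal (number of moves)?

BFS from (x=2, y=5) until reaching (x=3, y=6):
  Distance 0: (x=2, y=5)
  Distance 1: (x=2, y=4), (x=1, y=5), (x=3, y=5), (x=2, y=6)
  Distance 2: (x=2, y=3), (x=1, y=4), (x=3, y=4), (x=0, y=5), (x=1, y=6), (x=3, y=6)  <- goal reached here
One shortest path (2 moves): (x=2, y=5) -> (x=3, y=5) -> (x=3, y=6)

Answer: Shortest path length: 2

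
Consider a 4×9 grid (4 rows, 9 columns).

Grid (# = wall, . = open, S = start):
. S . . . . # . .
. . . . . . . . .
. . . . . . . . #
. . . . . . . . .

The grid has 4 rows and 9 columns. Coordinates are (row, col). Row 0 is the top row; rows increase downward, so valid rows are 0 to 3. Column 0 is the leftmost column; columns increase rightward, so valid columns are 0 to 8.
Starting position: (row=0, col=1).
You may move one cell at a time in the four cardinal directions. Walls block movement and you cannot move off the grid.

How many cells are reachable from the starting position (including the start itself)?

Answer: Reachable cells: 34

Derivation:
BFS flood-fill from (row=0, col=1):
  Distance 0: (row=0, col=1)
  Distance 1: (row=0, col=0), (row=0, col=2), (row=1, col=1)
  Distance 2: (row=0, col=3), (row=1, col=0), (row=1, col=2), (row=2, col=1)
  Distance 3: (row=0, col=4), (row=1, col=3), (row=2, col=0), (row=2, col=2), (row=3, col=1)
  Distance 4: (row=0, col=5), (row=1, col=4), (row=2, col=3), (row=3, col=0), (row=3, col=2)
  Distance 5: (row=1, col=5), (row=2, col=4), (row=3, col=3)
  Distance 6: (row=1, col=6), (row=2, col=5), (row=3, col=4)
  Distance 7: (row=1, col=7), (row=2, col=6), (row=3, col=5)
  Distance 8: (row=0, col=7), (row=1, col=8), (row=2, col=7), (row=3, col=6)
  Distance 9: (row=0, col=8), (row=3, col=7)
  Distance 10: (row=3, col=8)
Total reachable: 34 (grid has 34 open cells total)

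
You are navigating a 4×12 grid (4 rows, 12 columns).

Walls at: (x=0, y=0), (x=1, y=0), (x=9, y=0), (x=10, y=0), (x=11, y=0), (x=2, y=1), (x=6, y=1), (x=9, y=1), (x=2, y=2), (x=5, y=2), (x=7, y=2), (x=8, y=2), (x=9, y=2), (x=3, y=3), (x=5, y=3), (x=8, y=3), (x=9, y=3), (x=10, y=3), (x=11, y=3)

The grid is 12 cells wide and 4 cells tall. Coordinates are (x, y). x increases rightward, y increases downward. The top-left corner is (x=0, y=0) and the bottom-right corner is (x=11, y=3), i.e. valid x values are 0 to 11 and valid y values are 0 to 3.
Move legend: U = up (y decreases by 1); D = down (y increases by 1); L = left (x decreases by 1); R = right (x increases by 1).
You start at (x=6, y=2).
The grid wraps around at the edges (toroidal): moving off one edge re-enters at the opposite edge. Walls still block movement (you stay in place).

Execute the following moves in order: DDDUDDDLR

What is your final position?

Answer: Final position: (x=6, y=0)

Derivation:
Start: (x=6, y=2)
  D (down): (x=6, y=2) -> (x=6, y=3)
  D (down): (x=6, y=3) -> (x=6, y=0)
  D (down): blocked, stay at (x=6, y=0)
  U (up): (x=6, y=0) -> (x=6, y=3)
  D (down): (x=6, y=3) -> (x=6, y=0)
  D (down): blocked, stay at (x=6, y=0)
  D (down): blocked, stay at (x=6, y=0)
  L (left): (x=6, y=0) -> (x=5, y=0)
  R (right): (x=5, y=0) -> (x=6, y=0)
Final: (x=6, y=0)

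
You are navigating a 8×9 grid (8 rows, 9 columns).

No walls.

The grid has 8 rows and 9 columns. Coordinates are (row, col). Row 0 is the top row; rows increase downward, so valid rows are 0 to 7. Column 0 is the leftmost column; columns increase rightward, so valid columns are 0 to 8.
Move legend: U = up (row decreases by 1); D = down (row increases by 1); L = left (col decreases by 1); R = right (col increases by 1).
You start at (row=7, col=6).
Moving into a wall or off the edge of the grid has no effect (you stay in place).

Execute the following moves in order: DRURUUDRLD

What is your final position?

Answer: Final position: (row=6, col=7)

Derivation:
Start: (row=7, col=6)
  D (down): blocked, stay at (row=7, col=6)
  R (right): (row=7, col=6) -> (row=7, col=7)
  U (up): (row=7, col=7) -> (row=6, col=7)
  R (right): (row=6, col=7) -> (row=6, col=8)
  U (up): (row=6, col=8) -> (row=5, col=8)
  U (up): (row=5, col=8) -> (row=4, col=8)
  D (down): (row=4, col=8) -> (row=5, col=8)
  R (right): blocked, stay at (row=5, col=8)
  L (left): (row=5, col=8) -> (row=5, col=7)
  D (down): (row=5, col=7) -> (row=6, col=7)
Final: (row=6, col=7)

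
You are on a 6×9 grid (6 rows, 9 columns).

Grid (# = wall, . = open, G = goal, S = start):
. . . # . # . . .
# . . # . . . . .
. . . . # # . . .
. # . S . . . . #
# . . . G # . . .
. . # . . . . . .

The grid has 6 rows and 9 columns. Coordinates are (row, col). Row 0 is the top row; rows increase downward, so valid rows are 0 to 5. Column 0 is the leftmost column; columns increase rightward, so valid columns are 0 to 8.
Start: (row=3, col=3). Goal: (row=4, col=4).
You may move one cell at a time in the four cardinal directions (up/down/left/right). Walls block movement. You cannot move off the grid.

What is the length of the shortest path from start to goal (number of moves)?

BFS from (row=3, col=3) until reaching (row=4, col=4):
  Distance 0: (row=3, col=3)
  Distance 1: (row=2, col=3), (row=3, col=2), (row=3, col=4), (row=4, col=3)
  Distance 2: (row=2, col=2), (row=3, col=5), (row=4, col=2), (row=4, col=4), (row=5, col=3)  <- goal reached here
One shortest path (2 moves): (row=3, col=3) -> (row=3, col=4) -> (row=4, col=4)

Answer: Shortest path length: 2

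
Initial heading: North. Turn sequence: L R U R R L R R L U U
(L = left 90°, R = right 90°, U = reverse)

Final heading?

Answer: Final heading: North

Derivation:
Start: North
  L (left (90° counter-clockwise)) -> West
  R (right (90° clockwise)) -> North
  U (U-turn (180°)) -> South
  R (right (90° clockwise)) -> West
  R (right (90° clockwise)) -> North
  L (left (90° counter-clockwise)) -> West
  R (right (90° clockwise)) -> North
  R (right (90° clockwise)) -> East
  L (left (90° counter-clockwise)) -> North
  U (U-turn (180°)) -> South
  U (U-turn (180°)) -> North
Final: North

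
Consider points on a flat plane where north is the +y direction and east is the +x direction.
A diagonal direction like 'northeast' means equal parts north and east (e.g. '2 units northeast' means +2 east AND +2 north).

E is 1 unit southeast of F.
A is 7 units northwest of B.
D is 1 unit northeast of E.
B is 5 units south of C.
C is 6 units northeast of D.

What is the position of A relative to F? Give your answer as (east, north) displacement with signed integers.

Place F at the origin (east=0, north=0).
  E is 1 unit southeast of F: delta (east=+1, north=-1); E at (east=1, north=-1).
  D is 1 unit northeast of E: delta (east=+1, north=+1); D at (east=2, north=0).
  C is 6 units northeast of D: delta (east=+6, north=+6); C at (east=8, north=6).
  B is 5 units south of C: delta (east=+0, north=-5); B at (east=8, north=1).
  A is 7 units northwest of B: delta (east=-7, north=+7); A at (east=1, north=8).
Therefore A relative to F: (east=1, north=8).

Answer: A is at (east=1, north=8) relative to F.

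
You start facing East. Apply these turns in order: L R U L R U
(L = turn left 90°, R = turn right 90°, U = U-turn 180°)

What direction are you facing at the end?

Start: East
  L (left (90° counter-clockwise)) -> North
  R (right (90° clockwise)) -> East
  U (U-turn (180°)) -> West
  L (left (90° counter-clockwise)) -> South
  R (right (90° clockwise)) -> West
  U (U-turn (180°)) -> East
Final: East

Answer: Final heading: East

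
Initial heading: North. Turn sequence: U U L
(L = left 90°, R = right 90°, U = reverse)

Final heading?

Answer: Final heading: West

Derivation:
Start: North
  U (U-turn (180°)) -> South
  U (U-turn (180°)) -> North
  L (left (90° counter-clockwise)) -> West
Final: West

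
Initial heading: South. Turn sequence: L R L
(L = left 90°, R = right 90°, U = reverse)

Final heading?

Answer: Final heading: East

Derivation:
Start: South
  L (left (90° counter-clockwise)) -> East
  R (right (90° clockwise)) -> South
  L (left (90° counter-clockwise)) -> East
Final: East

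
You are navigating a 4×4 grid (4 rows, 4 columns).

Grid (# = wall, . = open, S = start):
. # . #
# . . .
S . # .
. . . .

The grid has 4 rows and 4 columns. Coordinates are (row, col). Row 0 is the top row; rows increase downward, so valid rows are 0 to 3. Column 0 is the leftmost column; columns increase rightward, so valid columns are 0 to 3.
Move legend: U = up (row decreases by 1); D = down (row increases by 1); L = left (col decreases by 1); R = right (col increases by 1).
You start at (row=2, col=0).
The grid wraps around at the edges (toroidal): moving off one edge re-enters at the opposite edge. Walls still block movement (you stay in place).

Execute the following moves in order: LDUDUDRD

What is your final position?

Start: (row=2, col=0)
  L (left): (row=2, col=0) -> (row=2, col=3)
  D (down): (row=2, col=3) -> (row=3, col=3)
  U (up): (row=3, col=3) -> (row=2, col=3)
  D (down): (row=2, col=3) -> (row=3, col=3)
  U (up): (row=3, col=3) -> (row=2, col=3)
  D (down): (row=2, col=3) -> (row=3, col=3)
  R (right): (row=3, col=3) -> (row=3, col=0)
  D (down): (row=3, col=0) -> (row=0, col=0)
Final: (row=0, col=0)

Answer: Final position: (row=0, col=0)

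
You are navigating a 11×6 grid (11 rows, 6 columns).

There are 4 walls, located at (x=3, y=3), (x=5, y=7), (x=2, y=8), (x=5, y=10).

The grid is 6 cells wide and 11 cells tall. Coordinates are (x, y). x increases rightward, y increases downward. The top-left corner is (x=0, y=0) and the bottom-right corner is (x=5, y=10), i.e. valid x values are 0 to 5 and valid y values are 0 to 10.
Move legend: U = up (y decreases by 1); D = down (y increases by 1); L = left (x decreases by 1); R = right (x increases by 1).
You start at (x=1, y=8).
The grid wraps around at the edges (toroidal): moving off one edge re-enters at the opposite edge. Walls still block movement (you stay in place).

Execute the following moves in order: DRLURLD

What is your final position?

Answer: Final position: (x=0, y=9)

Derivation:
Start: (x=1, y=8)
  D (down): (x=1, y=8) -> (x=1, y=9)
  R (right): (x=1, y=9) -> (x=2, y=9)
  L (left): (x=2, y=9) -> (x=1, y=9)
  U (up): (x=1, y=9) -> (x=1, y=8)
  R (right): blocked, stay at (x=1, y=8)
  L (left): (x=1, y=8) -> (x=0, y=8)
  D (down): (x=0, y=8) -> (x=0, y=9)
Final: (x=0, y=9)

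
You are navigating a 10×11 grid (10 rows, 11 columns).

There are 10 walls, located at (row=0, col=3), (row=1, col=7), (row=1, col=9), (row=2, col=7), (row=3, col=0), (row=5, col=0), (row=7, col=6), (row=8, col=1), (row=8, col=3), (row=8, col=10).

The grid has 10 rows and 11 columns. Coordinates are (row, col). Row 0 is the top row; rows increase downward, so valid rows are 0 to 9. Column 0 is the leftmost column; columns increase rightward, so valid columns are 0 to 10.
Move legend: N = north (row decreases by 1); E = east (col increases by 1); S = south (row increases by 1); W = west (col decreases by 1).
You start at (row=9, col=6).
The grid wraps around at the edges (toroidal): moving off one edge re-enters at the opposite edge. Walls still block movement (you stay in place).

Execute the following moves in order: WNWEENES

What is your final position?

Start: (row=9, col=6)
  W (west): (row=9, col=6) -> (row=9, col=5)
  N (north): (row=9, col=5) -> (row=8, col=5)
  W (west): (row=8, col=5) -> (row=8, col=4)
  E (east): (row=8, col=4) -> (row=8, col=5)
  E (east): (row=8, col=5) -> (row=8, col=6)
  N (north): blocked, stay at (row=8, col=6)
  E (east): (row=8, col=6) -> (row=8, col=7)
  S (south): (row=8, col=7) -> (row=9, col=7)
Final: (row=9, col=7)

Answer: Final position: (row=9, col=7)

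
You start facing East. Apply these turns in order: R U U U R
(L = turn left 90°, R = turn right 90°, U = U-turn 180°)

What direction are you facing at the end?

Answer: Final heading: East

Derivation:
Start: East
  R (right (90° clockwise)) -> South
  U (U-turn (180°)) -> North
  U (U-turn (180°)) -> South
  U (U-turn (180°)) -> North
  R (right (90° clockwise)) -> East
Final: East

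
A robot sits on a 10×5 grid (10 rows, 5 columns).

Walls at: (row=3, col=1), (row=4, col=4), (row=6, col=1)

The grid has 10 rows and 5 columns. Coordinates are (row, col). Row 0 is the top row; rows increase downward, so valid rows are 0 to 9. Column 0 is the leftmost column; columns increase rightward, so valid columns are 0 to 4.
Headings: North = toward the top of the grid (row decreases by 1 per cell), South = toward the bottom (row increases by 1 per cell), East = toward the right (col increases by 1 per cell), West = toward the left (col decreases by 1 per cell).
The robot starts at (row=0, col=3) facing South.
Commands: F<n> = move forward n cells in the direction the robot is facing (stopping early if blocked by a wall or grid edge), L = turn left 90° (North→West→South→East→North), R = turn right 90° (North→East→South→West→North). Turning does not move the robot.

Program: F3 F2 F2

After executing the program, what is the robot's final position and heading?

Answer: Final position: (row=7, col=3), facing South

Derivation:
Start: (row=0, col=3), facing South
  F3: move forward 3, now at (row=3, col=3)
  F2: move forward 2, now at (row=5, col=3)
  F2: move forward 2, now at (row=7, col=3)
Final: (row=7, col=3), facing South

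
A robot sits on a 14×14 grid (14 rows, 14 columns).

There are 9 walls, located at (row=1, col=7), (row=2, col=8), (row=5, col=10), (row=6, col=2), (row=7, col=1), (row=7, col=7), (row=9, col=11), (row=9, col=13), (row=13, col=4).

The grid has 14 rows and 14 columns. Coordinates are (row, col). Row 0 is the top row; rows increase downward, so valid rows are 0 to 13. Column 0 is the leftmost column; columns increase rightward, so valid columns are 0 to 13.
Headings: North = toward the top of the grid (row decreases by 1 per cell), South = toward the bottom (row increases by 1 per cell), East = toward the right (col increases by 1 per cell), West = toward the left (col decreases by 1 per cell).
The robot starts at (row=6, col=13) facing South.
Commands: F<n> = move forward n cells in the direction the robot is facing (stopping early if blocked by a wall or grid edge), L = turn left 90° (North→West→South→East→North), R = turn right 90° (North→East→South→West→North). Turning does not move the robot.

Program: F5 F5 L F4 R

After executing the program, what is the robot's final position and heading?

Start: (row=6, col=13), facing South
  F5: move forward 2/5 (blocked), now at (row=8, col=13)
  F5: move forward 0/5 (blocked), now at (row=8, col=13)
  L: turn left, now facing East
  F4: move forward 0/4 (blocked), now at (row=8, col=13)
  R: turn right, now facing South
Final: (row=8, col=13), facing South

Answer: Final position: (row=8, col=13), facing South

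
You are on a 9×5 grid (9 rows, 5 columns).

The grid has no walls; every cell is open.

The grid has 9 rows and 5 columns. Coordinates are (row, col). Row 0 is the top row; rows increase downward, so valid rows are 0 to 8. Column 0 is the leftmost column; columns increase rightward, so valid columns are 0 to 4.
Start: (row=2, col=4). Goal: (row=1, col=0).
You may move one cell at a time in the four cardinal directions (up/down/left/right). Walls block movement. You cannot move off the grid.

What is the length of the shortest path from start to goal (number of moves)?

BFS from (row=2, col=4) until reaching (row=1, col=0):
  Distance 0: (row=2, col=4)
  Distance 1: (row=1, col=4), (row=2, col=3), (row=3, col=4)
  Distance 2: (row=0, col=4), (row=1, col=3), (row=2, col=2), (row=3, col=3), (row=4, col=4)
  Distance 3: (row=0, col=3), (row=1, col=2), (row=2, col=1), (row=3, col=2), (row=4, col=3), (row=5, col=4)
  Distance 4: (row=0, col=2), (row=1, col=1), (row=2, col=0), (row=3, col=1), (row=4, col=2), (row=5, col=3), (row=6, col=4)
  Distance 5: (row=0, col=1), (row=1, col=0), (row=3, col=0), (row=4, col=1), (row=5, col=2), (row=6, col=3), (row=7, col=4)  <- goal reached here
One shortest path (5 moves): (row=2, col=4) -> (row=2, col=3) -> (row=2, col=2) -> (row=2, col=1) -> (row=2, col=0) -> (row=1, col=0)

Answer: Shortest path length: 5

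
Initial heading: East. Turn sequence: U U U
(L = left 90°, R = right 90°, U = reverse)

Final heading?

Start: East
  U (U-turn (180°)) -> West
  U (U-turn (180°)) -> East
  U (U-turn (180°)) -> West
Final: West

Answer: Final heading: West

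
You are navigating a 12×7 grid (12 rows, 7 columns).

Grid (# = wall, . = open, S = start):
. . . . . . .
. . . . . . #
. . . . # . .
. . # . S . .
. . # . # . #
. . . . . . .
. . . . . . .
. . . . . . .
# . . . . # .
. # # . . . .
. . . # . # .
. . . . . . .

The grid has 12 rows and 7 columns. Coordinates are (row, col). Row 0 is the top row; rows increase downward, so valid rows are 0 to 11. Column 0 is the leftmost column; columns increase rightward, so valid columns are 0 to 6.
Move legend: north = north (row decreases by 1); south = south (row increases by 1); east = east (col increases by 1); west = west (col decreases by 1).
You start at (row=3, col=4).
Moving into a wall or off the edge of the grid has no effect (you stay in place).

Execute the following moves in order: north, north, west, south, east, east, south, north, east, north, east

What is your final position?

Answer: Final position: (row=3, col=4)

Derivation:
Start: (row=3, col=4)
  north (north): blocked, stay at (row=3, col=4)
  north (north): blocked, stay at (row=3, col=4)
  west (west): (row=3, col=4) -> (row=3, col=3)
  south (south): (row=3, col=3) -> (row=4, col=3)
  east (east): blocked, stay at (row=4, col=3)
  east (east): blocked, stay at (row=4, col=3)
  south (south): (row=4, col=3) -> (row=5, col=3)
  north (north): (row=5, col=3) -> (row=4, col=3)
  east (east): blocked, stay at (row=4, col=3)
  north (north): (row=4, col=3) -> (row=3, col=3)
  east (east): (row=3, col=3) -> (row=3, col=4)
Final: (row=3, col=4)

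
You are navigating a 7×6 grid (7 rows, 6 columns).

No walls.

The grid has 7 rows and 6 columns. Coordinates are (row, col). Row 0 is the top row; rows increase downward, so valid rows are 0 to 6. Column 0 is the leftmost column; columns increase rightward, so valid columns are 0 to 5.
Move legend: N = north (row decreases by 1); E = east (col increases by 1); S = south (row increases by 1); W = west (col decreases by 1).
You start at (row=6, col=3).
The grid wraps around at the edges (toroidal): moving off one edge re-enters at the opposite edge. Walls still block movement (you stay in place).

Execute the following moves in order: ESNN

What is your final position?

Start: (row=6, col=3)
  E (east): (row=6, col=3) -> (row=6, col=4)
  S (south): (row=6, col=4) -> (row=0, col=4)
  N (north): (row=0, col=4) -> (row=6, col=4)
  N (north): (row=6, col=4) -> (row=5, col=4)
Final: (row=5, col=4)

Answer: Final position: (row=5, col=4)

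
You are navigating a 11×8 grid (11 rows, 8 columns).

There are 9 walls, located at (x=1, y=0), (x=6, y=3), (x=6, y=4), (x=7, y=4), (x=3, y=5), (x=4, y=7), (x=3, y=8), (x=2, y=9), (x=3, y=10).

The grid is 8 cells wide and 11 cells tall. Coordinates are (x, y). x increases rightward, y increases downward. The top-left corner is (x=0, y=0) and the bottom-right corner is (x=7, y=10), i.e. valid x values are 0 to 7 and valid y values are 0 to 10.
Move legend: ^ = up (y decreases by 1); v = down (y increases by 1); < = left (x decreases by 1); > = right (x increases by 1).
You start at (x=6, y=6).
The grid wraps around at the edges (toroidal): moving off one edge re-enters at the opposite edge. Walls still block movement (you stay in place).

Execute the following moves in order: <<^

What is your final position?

Answer: Final position: (x=4, y=5)

Derivation:
Start: (x=6, y=6)
  < (left): (x=6, y=6) -> (x=5, y=6)
  < (left): (x=5, y=6) -> (x=4, y=6)
  ^ (up): (x=4, y=6) -> (x=4, y=5)
Final: (x=4, y=5)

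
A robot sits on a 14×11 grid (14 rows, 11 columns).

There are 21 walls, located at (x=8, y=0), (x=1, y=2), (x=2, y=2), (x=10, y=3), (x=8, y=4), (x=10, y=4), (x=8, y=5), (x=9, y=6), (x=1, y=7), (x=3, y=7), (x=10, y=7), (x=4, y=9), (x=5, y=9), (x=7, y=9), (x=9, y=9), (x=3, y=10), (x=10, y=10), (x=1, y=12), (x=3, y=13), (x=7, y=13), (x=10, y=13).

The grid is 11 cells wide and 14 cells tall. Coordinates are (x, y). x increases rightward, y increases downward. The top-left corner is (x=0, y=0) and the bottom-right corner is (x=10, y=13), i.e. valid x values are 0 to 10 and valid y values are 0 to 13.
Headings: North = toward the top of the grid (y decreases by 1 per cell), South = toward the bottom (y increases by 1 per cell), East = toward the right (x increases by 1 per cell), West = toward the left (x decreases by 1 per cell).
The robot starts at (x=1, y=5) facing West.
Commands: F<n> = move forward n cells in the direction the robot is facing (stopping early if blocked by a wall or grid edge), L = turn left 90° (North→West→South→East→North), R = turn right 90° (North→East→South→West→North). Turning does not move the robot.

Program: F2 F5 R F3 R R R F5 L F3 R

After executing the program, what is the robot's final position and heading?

Start: (x=1, y=5), facing West
  F2: move forward 1/2 (blocked), now at (x=0, y=5)
  F5: move forward 0/5 (blocked), now at (x=0, y=5)
  R: turn right, now facing North
  F3: move forward 3, now at (x=0, y=2)
  R: turn right, now facing East
  R: turn right, now facing South
  R: turn right, now facing West
  F5: move forward 0/5 (blocked), now at (x=0, y=2)
  L: turn left, now facing South
  F3: move forward 3, now at (x=0, y=5)
  R: turn right, now facing West
Final: (x=0, y=5), facing West

Answer: Final position: (x=0, y=5), facing West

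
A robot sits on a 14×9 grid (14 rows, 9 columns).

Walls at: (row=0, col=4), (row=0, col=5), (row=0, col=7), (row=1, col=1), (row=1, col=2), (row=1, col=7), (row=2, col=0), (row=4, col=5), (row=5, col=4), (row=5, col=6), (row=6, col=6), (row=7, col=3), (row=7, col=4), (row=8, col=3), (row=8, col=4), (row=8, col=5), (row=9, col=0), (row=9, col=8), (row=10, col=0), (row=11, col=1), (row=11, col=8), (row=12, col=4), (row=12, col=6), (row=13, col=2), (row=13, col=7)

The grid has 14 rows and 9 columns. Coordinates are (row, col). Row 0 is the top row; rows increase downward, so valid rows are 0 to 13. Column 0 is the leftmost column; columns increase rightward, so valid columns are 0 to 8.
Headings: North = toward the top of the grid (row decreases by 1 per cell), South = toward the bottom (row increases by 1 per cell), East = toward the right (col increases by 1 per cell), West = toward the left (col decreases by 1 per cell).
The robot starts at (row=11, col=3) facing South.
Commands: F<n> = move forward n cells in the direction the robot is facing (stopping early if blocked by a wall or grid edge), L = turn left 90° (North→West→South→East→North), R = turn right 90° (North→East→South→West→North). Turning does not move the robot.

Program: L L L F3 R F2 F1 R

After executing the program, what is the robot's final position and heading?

Answer: Final position: (row=8, col=2), facing East

Derivation:
Start: (row=11, col=3), facing South
  L: turn left, now facing East
  L: turn left, now facing North
  L: turn left, now facing West
  F3: move forward 1/3 (blocked), now at (row=11, col=2)
  R: turn right, now facing North
  F2: move forward 2, now at (row=9, col=2)
  F1: move forward 1, now at (row=8, col=2)
  R: turn right, now facing East
Final: (row=8, col=2), facing East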